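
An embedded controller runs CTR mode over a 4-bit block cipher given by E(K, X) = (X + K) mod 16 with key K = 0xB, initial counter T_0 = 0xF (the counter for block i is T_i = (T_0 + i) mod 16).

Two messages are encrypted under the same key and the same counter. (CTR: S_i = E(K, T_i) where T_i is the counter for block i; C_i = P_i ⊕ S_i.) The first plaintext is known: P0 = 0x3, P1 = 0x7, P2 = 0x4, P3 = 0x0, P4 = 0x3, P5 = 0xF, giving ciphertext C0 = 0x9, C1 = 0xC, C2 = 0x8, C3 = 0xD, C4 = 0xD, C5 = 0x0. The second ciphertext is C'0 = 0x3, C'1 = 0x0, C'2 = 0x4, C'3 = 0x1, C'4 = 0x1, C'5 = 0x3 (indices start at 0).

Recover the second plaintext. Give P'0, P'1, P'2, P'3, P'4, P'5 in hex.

In CTR with a reused counter, both messages share the same keystream S_i, so C_i ⊕ C'_i = P_i ⊕ P'_i and thus P'_i = P_i ⊕ C_i ⊕ C'_i.
P'0: 0x3 ⊕ 0x9 ⊕ 0x3 = 0x9.
P'1: 0x7 ⊕ 0xC ⊕ 0x0 = 0xB.
P'2: 0x4 ⊕ 0x8 ⊕ 0x4 = 0x8.
P'3: 0x0 ⊕ 0xD ⊕ 0x1 = 0xC.
P'4: 0x3 ⊕ 0xD ⊕ 0x1 = 0xF.
P'5: 0xF ⊕ 0x0 ⊕ 0x3 = 0xC.

P'0 = 0x9, P'1 = 0xB, P'2 = 0x8, P'3 = 0xC, P'4 = 0xF, P'5 = 0xC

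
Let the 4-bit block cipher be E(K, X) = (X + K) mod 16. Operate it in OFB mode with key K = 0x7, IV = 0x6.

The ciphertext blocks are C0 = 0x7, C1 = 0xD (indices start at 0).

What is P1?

P1 = 0x9

OFB decryption: S_i = E(K, S_{i−1}) with S_{−1} = IV; P_i = C_i ⊕ S_i.
P0: S = E(K, 0x6) = 0xD; 0x7 ⊕ 0xD = 0xA.
P1: S = E(K, 0xD) = 0x4; 0xD ⊕ 0x4 = 0x9.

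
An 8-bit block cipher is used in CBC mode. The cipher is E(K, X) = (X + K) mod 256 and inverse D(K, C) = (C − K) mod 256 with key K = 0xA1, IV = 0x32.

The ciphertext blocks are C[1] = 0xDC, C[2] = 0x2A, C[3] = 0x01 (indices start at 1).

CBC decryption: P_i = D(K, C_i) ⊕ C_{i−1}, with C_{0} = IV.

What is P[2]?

P[2] = 0x55

P[2]: D(K, 0x2A) = 0x89; 0x89 ⊕ 0xDC = 0x55.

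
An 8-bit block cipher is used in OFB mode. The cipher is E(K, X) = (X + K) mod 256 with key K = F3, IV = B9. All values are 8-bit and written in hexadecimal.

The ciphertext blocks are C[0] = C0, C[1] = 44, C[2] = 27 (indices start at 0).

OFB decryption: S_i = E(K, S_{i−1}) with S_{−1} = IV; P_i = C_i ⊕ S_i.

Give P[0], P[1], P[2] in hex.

P[0] = 6C, P[1] = DB, P[2] = B5

P[0]: S = E(K, B9) = AC; C0 ⊕ AC = 6C.
P[1]: S = E(K, AC) = 9F; 44 ⊕ 9F = DB.
P[2]: S = E(K, 9F) = 92; 27 ⊕ 92 = B5.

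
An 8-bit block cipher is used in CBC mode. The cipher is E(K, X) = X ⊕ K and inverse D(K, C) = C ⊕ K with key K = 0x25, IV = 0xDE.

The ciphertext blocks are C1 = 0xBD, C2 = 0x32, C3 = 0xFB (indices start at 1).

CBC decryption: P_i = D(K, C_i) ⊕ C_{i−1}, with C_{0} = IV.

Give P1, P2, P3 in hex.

P1: D(K, 0xBD) = 0x98; 0x98 ⊕ 0xDE = 0x46.
P2: D(K, 0x32) = 0x17; 0x17 ⊕ 0xBD = 0xAA.
P3: D(K, 0xFB) = 0xDE; 0xDE ⊕ 0x32 = 0xEC.

P1 = 0x46, P2 = 0xAA, P3 = 0xEC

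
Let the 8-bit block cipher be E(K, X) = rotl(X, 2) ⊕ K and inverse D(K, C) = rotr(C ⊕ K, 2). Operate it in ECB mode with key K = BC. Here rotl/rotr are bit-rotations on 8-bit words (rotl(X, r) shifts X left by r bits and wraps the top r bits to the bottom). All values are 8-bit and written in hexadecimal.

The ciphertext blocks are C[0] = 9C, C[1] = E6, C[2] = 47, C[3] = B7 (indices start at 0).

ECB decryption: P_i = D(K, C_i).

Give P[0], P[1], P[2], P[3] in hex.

P[0]: D(K, 9C) = 08.
P[1]: D(K, E6) = 96.
P[2]: D(K, 47) = FE.
P[3]: D(K, B7) = C2.

P[0] = 08, P[1] = 96, P[2] = FE, P[3] = C2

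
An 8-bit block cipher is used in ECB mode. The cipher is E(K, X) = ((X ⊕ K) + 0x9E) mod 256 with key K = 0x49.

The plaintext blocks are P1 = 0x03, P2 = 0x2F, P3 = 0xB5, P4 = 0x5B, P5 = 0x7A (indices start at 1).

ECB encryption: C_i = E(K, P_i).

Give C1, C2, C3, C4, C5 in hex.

C1: E(K, 0x03) = 0xE8.
C2: E(K, 0x2F) = 0x04.
C3: E(K, 0xB5) = 0x9A.
C4: E(K, 0x5B) = 0xB0.
C5: E(K, 0x7A) = 0xD1.

C1 = 0xE8, C2 = 0x04, C3 = 0x9A, C4 = 0xB0, C5 = 0xD1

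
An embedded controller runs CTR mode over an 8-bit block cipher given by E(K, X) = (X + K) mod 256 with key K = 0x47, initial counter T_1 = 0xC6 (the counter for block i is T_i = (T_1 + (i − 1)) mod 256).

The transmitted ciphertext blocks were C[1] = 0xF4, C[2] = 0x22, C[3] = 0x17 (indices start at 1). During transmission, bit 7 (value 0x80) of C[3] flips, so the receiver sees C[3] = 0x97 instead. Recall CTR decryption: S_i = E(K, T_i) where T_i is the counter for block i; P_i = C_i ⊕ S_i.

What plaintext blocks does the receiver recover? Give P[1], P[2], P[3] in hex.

P[1] = 0xF9, P[2] = 0x2C, P[3] = 0x98

Only C[3] changed, to 0x97. In CTR, a change in C_i flips the same bit in P_i only; the keystream is unaffected. Decrypting the received ciphertext:
P[1]: T = 0xC6, S = E(K, T) = 0x0D; 0xF4 ⊕ 0x0D = 0xF9.
P[2]: T = 0xC7, S = E(K, T) = 0x0E; 0x22 ⊕ 0x0E = 0x2C.
P[3]: T = 0xC8, S = E(K, T) = 0x0F; 0x97 ⊕ 0x0F = 0x98.
Blocks that differ from the original plaintext: P[3].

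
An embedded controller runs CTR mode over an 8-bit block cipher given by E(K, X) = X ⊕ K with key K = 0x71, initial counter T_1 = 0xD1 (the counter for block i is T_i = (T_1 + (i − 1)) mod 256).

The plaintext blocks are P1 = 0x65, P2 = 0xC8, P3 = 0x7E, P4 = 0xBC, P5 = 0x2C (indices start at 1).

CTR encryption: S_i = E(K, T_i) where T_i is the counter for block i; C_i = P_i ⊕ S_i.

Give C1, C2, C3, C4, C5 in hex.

C1: T = 0xD1, S = E(K, T) = 0xA0; 0x65 ⊕ 0xA0 = 0xC5.
C2: T = 0xD2, S = E(K, T) = 0xA3; 0xC8 ⊕ 0xA3 = 0x6B.
C3: T = 0xD3, S = E(K, T) = 0xA2; 0x7E ⊕ 0xA2 = 0xDC.
C4: T = 0xD4, S = E(K, T) = 0xA5; 0xBC ⊕ 0xA5 = 0x19.
C5: T = 0xD5, S = E(K, T) = 0xA4; 0x2C ⊕ 0xA4 = 0x88.

C1 = 0xC5, C2 = 0x6B, C3 = 0xDC, C4 = 0x19, C5 = 0x88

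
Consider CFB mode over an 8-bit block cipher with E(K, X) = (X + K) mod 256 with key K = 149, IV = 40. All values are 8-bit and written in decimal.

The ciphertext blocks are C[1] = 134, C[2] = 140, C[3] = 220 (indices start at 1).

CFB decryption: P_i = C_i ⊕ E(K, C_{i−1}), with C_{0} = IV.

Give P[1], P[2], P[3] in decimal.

P[1] = 59, P[2] = 151, P[3] = 253

P[1]: E(K, 40) = 189; 134 ⊕ 189 = 59.
P[2]: E(K, 134) = 27; 140 ⊕ 27 = 151.
P[3]: E(K, 140) = 33; 220 ⊕ 33 = 253.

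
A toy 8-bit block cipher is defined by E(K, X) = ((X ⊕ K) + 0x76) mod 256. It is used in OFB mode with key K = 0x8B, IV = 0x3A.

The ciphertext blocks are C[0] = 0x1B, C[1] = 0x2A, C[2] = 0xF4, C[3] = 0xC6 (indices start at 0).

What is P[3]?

P[3] = 0xCC

OFB decryption: S_i = E(K, S_{i−1}) with S_{−1} = IV; P_i = C_i ⊕ S_i.
P[0]: S = E(K, 0x3A) = 0x27; 0x1B ⊕ 0x27 = 0x3C.
P[1]: S = E(K, 0x27) = 0x22; 0x2A ⊕ 0x22 = 0x08.
P[2]: S = E(K, 0x22) = 0x1F; 0xF4 ⊕ 0x1F = 0xEB.
P[3]: S = E(K, 0x1F) = 0x0A; 0xC6 ⊕ 0x0A = 0xCC.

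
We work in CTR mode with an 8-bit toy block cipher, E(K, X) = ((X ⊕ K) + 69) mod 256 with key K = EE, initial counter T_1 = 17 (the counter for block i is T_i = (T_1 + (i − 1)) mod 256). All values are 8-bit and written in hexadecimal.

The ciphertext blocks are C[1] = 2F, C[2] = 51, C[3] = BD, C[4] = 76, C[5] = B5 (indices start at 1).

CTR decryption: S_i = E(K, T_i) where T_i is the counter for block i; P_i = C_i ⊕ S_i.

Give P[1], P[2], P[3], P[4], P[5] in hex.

P[1] = 4D, P[2] = 0E, P[3] = DD, P[4] = 2B, P[5] = EB

P[1]: T = 17, S = E(K, T) = 62; 2F ⊕ 62 = 4D.
P[2]: T = 18, S = E(K, T) = 5F; 51 ⊕ 5F = 0E.
P[3]: T = 19, S = E(K, T) = 60; BD ⊕ 60 = DD.
P[4]: T = 1A, S = E(K, T) = 5D; 76 ⊕ 5D = 2B.
P[5]: T = 1B, S = E(K, T) = 5E; B5 ⊕ 5E = EB.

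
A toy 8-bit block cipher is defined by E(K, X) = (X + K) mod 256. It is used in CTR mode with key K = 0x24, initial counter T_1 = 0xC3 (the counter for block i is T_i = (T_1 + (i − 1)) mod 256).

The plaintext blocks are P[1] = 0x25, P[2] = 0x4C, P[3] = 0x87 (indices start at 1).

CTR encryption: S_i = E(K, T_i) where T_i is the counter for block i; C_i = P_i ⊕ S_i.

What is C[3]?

C[3] = 0x6E

C[1]: T = 0xC3, S = E(K, T) = 0xE7; 0x25 ⊕ 0xE7 = 0xC2.
C[2]: T = 0xC4, S = E(K, T) = 0xE8; 0x4C ⊕ 0xE8 = 0xA4.
C[3]: T = 0xC5, S = E(K, T) = 0xE9; 0x87 ⊕ 0xE9 = 0x6E.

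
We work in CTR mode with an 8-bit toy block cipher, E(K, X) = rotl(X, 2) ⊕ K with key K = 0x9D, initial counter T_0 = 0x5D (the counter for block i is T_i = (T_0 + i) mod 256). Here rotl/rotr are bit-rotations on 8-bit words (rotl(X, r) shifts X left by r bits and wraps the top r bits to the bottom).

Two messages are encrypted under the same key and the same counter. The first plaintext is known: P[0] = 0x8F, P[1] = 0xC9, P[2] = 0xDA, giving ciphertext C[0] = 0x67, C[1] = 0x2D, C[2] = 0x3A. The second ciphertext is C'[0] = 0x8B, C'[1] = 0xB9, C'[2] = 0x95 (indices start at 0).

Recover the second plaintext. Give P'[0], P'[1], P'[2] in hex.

P'[0] = 0x63, P'[1] = 0x5D, P'[2] = 0x75

In CTR with a reused counter, both messages share the same keystream S_i, so C_i ⊕ C'_i = P_i ⊕ P'_i and thus P'_i = P_i ⊕ C_i ⊕ C'_i.
P'[0]: 0x8F ⊕ 0x67 ⊕ 0x8B = 0x63.
P'[1]: 0xC9 ⊕ 0x2D ⊕ 0xB9 = 0x5D.
P'[2]: 0xDA ⊕ 0x3A ⊕ 0x95 = 0x75.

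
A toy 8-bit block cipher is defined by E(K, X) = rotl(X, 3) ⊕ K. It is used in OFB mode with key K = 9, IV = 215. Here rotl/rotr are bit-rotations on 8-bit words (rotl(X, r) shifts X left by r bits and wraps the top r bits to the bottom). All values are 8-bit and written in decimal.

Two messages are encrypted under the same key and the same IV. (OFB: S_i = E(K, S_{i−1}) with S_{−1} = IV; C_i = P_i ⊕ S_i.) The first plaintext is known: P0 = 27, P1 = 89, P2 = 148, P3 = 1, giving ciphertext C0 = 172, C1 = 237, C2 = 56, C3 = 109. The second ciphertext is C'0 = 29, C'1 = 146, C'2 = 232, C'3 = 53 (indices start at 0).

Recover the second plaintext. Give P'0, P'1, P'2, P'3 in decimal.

P'0 = 170, P'1 = 38, P'2 = 68, P'3 = 89

In OFB with a reused IV, both messages share the same keystream S_i, so C_i ⊕ C'_i = P_i ⊕ P'_i and thus P'_i = P_i ⊕ C_i ⊕ C'_i.
P'0: 27 ⊕ 172 ⊕ 29 = 170.
P'1: 89 ⊕ 237 ⊕ 146 = 38.
P'2: 148 ⊕ 56 ⊕ 232 = 68.
P'3: 1 ⊕ 109 ⊕ 53 = 89.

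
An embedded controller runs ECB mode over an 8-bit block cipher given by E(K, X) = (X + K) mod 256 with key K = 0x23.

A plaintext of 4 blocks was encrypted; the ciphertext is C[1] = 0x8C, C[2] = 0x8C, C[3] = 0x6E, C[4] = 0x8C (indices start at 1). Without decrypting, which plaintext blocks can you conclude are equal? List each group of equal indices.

ECB encrypts each block independently with the same key, so equal ciphertext blocks imply equal plaintext blocks.
C[1] = C[2] = C[4] = 0x8C, so P[1] = P[2] = P[4].

P[1] = P[2] = P[4]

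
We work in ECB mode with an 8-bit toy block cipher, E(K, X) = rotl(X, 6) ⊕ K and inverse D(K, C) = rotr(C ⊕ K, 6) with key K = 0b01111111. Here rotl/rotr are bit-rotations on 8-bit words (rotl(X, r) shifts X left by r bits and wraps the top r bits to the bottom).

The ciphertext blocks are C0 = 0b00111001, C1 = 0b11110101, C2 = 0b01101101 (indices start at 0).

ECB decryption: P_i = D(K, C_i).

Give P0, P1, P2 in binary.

P0 = 0b00011001, P1 = 0b00101010, P2 = 0b01001000

P0: D(K, 0b00111001) = 0b00011001.
P1: D(K, 0b11110101) = 0b00101010.
P2: D(K, 0b01101101) = 0b01001000.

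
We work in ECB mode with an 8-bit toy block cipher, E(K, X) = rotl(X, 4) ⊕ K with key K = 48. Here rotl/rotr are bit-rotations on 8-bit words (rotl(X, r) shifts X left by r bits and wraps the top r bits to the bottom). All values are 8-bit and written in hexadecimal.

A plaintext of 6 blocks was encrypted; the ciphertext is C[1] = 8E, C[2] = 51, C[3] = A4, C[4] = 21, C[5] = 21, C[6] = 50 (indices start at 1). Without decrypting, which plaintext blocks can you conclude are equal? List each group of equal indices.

ECB encrypts each block independently with the same key, so equal ciphertext blocks imply equal plaintext blocks.
C[4] = C[5] = 21, so P[4] = P[5].

P[4] = P[5]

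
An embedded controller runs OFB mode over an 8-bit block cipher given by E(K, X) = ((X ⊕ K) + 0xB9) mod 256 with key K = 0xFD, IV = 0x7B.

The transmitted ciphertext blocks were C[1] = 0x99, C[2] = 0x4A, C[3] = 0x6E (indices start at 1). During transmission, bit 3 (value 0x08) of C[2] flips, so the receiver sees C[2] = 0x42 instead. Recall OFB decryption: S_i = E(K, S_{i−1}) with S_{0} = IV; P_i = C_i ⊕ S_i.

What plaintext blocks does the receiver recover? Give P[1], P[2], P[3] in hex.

P[1] = 0xA6, P[2] = 0x39, P[3] = 0x51

Only C[2] changed, to 0x42. In OFB, a change in C_i flips the same bit in P_i only; the keystream is unaffected. Decrypting the received ciphertext:
P[1]: S = E(K, 0x7B) = 0x3F; 0x99 ⊕ 0x3F = 0xA6.
P[2]: S = E(K, 0x3F) = 0x7B; 0x42 ⊕ 0x7B = 0x39.
P[3]: S = E(K, 0x7B) = 0x3F; 0x6E ⊕ 0x3F = 0x51.
Blocks that differ from the original plaintext: P[2].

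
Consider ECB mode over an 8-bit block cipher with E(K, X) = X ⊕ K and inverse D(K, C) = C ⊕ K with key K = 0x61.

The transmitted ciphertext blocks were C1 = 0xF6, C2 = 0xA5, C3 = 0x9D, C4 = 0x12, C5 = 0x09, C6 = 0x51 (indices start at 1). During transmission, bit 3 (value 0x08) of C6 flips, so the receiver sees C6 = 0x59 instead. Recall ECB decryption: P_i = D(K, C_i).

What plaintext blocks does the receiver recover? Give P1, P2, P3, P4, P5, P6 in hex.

P1 = 0x97, P2 = 0xC4, P3 = 0xFC, P4 = 0x73, P5 = 0x68, P6 = 0x38

Only C6 changed, to 0x59. In ECB, a change in C_i affects only P_i. Decrypting the received ciphertext:
P1: D(K, 0xF6) = 0x97.
P2: D(K, 0xA5) = 0xC4.
P3: D(K, 0x9D) = 0xFC.
P4: D(K, 0x12) = 0x73.
P5: D(K, 0x09) = 0x68.
P6: D(K, 0x59) = 0x38.
Blocks that differ from the original plaintext: P6.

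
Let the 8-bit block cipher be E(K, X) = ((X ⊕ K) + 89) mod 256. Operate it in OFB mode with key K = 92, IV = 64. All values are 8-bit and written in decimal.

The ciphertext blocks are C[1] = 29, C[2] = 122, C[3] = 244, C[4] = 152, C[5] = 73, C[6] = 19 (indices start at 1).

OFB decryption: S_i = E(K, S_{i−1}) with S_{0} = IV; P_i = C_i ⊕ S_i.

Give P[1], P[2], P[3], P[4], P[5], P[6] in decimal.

P[1]: S = E(K, 64) = 117; 29 ⊕ 117 = 104.
P[2]: S = E(K, 117) = 130; 122 ⊕ 130 = 248.
P[3]: S = E(K, 130) = 55; 244 ⊕ 55 = 195.
P[4]: S = E(K, 55) = 196; 152 ⊕ 196 = 92.
P[5]: S = E(K, 196) = 241; 73 ⊕ 241 = 184.
P[6]: S = E(K, 241) = 6; 19 ⊕ 6 = 21.

P[1] = 104, P[2] = 248, P[3] = 195, P[4] = 92, P[5] = 184, P[6] = 21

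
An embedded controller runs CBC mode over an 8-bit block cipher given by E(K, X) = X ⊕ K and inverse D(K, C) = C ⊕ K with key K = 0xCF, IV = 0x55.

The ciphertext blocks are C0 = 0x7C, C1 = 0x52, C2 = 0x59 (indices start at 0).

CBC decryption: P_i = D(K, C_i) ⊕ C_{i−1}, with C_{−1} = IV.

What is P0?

P0: D(K, 0x7C) = 0xB3; 0xB3 ⊕ 0x55 = 0xE6.

P0 = 0xE6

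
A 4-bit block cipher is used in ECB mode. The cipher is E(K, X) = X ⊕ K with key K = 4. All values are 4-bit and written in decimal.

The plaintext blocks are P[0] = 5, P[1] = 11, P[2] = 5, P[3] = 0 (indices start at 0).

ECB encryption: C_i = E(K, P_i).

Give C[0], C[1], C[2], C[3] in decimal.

C[0] = 1, C[1] = 15, C[2] = 1, C[3] = 4

C[0]: E(K, 5) = 1.
C[1]: E(K, 11) = 15.
C[2]: E(K, 5) = 1.
C[3]: E(K, 0) = 4.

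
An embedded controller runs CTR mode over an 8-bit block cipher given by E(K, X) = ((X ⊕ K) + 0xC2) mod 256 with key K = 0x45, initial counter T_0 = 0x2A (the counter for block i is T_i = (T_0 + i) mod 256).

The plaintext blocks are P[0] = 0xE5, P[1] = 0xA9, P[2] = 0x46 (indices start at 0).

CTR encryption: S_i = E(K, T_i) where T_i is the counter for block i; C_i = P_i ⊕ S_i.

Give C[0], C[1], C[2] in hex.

C[0]: T = 0x2A, S = E(K, T) = 0x31; 0xE5 ⊕ 0x31 = 0xD4.
C[1]: T = 0x2B, S = E(K, T) = 0x30; 0xA9 ⊕ 0x30 = 0x99.
C[2]: T = 0x2C, S = E(K, T) = 0x2B; 0x46 ⊕ 0x2B = 0x6D.

C[0] = 0xD4, C[1] = 0x99, C[2] = 0x6D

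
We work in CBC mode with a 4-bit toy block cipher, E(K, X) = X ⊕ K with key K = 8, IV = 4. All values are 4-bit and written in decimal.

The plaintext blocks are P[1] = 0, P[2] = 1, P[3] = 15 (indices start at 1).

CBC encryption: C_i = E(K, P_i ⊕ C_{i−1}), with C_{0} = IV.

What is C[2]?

C[2] = 5

C[1]: P[1] ⊕ 4 = 4; E(K, 4) = 12.
C[2]: P[2] ⊕ 12 = 13; E(K, 13) = 5.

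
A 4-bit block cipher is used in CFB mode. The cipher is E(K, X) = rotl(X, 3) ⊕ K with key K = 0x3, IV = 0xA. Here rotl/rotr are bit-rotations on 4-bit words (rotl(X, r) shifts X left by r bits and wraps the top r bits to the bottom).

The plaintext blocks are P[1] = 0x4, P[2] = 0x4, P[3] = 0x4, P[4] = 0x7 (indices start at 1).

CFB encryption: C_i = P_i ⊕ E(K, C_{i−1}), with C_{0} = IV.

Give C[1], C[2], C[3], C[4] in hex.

C[1] = 0x2, C[2] = 0x6, C[3] = 0x4, C[4] = 0x6

C[1]: E(K, 0xA) = 0x6; 0x4 ⊕ 0x6 = 0x2.
C[2]: E(K, 0x2) = 0x2; 0x4 ⊕ 0x2 = 0x6.
C[3]: E(K, 0x6) = 0x0; 0x4 ⊕ 0x0 = 0x4.
C[4]: E(K, 0x4) = 0x1; 0x7 ⊕ 0x1 = 0x6.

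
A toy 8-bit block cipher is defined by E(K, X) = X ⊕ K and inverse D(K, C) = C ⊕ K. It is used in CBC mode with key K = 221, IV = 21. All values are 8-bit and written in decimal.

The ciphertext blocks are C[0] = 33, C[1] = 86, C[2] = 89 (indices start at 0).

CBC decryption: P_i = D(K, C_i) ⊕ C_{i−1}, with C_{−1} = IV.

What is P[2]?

P[2] = 210

P[2]: D(K, 89) = 132; 132 ⊕ 86 = 210.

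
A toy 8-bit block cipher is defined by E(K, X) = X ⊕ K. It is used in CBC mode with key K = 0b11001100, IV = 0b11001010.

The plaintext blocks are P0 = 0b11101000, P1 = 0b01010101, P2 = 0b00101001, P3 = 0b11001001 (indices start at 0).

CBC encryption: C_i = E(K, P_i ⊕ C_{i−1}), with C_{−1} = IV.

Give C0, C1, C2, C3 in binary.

C0: P0 ⊕ 0b11001010 = 0b00100010; E(K, 0b00100010) = 0b11101110.
C1: P1 ⊕ 0b11101110 = 0b10111011; E(K, 0b10111011) = 0b01110111.
C2: P2 ⊕ 0b01110111 = 0b01011110; E(K, 0b01011110) = 0b10010010.
C3: P3 ⊕ 0b10010010 = 0b01011011; E(K, 0b01011011) = 0b10010111.

C0 = 0b11101110, C1 = 0b01110111, C2 = 0b10010010, C3 = 0b10010111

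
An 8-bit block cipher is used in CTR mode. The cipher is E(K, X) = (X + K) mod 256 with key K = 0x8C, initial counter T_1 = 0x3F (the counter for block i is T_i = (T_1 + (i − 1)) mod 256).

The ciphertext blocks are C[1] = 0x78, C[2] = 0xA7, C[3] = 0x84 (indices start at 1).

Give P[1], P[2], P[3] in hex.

P[1] = 0xB3, P[2] = 0x6B, P[3] = 0x49

CTR decryption: S_i = E(K, T_i) where T_i is the counter for block i; P_i = C_i ⊕ S_i.
P[1]: T = 0x3F, S = E(K, T) = 0xCB; 0x78 ⊕ 0xCB = 0xB3.
P[2]: T = 0x40, S = E(K, T) = 0xCC; 0xA7 ⊕ 0xCC = 0x6B.
P[3]: T = 0x41, S = E(K, T) = 0xCD; 0x84 ⊕ 0xCD = 0x49.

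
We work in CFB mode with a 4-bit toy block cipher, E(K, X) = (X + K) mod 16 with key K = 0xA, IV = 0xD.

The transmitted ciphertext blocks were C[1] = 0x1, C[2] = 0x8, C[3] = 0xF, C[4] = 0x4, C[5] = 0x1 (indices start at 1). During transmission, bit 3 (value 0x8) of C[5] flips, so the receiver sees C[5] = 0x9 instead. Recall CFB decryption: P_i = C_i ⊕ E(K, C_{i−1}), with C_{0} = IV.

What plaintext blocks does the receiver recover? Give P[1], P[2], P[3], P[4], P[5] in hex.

Only C[5] changed, to 0x9. In CFB, a change in C_i flips the same bit in P_i and garbles P_{i+1}. Decrypting the received ciphertext:
P[1]: E(K, 0xD) = 0x7; 0x1 ⊕ 0x7 = 0x6.
P[2]: E(K, 0x1) = 0xB; 0x8 ⊕ 0xB = 0x3.
P[3]: E(K, 0x8) = 0x2; 0xF ⊕ 0x2 = 0xD.
P[4]: E(K, 0xF) = 0x9; 0x4 ⊕ 0x9 = 0xD.
P[5]: E(K, 0x4) = 0xE; 0x9 ⊕ 0xE = 0x7.
Blocks that differ from the original plaintext: P[5].

P[1] = 0x6, P[2] = 0x3, P[3] = 0xD, P[4] = 0xD, P[5] = 0x7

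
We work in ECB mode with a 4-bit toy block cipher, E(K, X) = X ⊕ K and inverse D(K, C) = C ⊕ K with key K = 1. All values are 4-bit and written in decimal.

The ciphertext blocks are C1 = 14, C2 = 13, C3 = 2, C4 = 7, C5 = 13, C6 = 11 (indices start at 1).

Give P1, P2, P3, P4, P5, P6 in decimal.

P1 = 15, P2 = 12, P3 = 3, P4 = 6, P5 = 12, P6 = 10

ECB decryption: P_i = D(K, C_i).
P1: D(K, 14) = 15.
P2: D(K, 13) = 12.
P3: D(K, 2) = 3.
P4: D(K, 7) = 6.
P5: D(K, 13) = 12.
P6: D(K, 11) = 10.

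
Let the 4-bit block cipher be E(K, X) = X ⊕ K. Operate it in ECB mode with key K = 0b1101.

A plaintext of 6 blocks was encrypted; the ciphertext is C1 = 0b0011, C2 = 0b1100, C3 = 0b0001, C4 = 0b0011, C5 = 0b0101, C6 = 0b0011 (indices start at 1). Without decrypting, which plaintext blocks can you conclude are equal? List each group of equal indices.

P1 = P4 = P6

ECB encrypts each block independently with the same key, so equal ciphertext blocks imply equal plaintext blocks.
C1 = C4 = C6 = 0b0011, so P1 = P4 = P6.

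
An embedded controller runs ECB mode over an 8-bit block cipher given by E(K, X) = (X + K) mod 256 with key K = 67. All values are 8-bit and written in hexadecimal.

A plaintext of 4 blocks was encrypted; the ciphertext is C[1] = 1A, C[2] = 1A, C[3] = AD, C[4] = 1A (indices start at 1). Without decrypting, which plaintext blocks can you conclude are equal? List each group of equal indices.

P[1] = P[2] = P[4]

ECB encrypts each block independently with the same key, so equal ciphertext blocks imply equal plaintext blocks.
C[1] = C[2] = C[4] = 1A, so P[1] = P[2] = P[4].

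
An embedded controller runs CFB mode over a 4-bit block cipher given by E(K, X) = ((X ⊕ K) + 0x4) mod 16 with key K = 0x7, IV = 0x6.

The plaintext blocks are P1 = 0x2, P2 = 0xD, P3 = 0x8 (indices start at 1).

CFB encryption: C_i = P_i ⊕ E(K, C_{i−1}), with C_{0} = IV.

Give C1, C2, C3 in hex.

C1: E(K, 0x6) = 0x5; 0x2 ⊕ 0x5 = 0x7.
C2: E(K, 0x7) = 0x4; 0xD ⊕ 0x4 = 0x9.
C3: E(K, 0x9) = 0x2; 0x8 ⊕ 0x2 = 0xA.

C1 = 0x7, C2 = 0x9, C3 = 0xA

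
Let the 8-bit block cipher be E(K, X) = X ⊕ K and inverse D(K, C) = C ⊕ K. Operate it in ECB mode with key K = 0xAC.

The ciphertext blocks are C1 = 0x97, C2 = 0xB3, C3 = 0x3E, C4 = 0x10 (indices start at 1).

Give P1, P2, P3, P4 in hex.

P1 = 0x3B, P2 = 0x1F, P3 = 0x92, P4 = 0xBC

ECB decryption: P_i = D(K, C_i).
P1: D(K, 0x97) = 0x3B.
P2: D(K, 0xB3) = 0x1F.
P3: D(K, 0x3E) = 0x92.
P4: D(K, 0x10) = 0xBC.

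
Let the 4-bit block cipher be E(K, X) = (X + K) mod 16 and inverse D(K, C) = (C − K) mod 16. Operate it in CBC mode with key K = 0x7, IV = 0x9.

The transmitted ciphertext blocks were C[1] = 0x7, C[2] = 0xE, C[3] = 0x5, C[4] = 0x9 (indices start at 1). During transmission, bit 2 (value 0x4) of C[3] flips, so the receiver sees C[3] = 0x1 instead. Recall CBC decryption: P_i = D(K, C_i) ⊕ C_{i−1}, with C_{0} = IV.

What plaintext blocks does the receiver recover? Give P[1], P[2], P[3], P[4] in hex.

Only C[3] changed, to 0x1. In CBC, a change in C_i garbles P_i and flips the same bit in P_{i+1}. Decrypting the received ciphertext:
P[1]: D(K, 0x7) = 0x0; 0x0 ⊕ 0x9 = 0x9.
P[2]: D(K, 0xE) = 0x7; 0x7 ⊕ 0x7 = 0x0.
P[3]: D(K, 0x1) = 0xA; 0xA ⊕ 0xE = 0x4.
P[4]: D(K, 0x9) = 0x2; 0x2 ⊕ 0x1 = 0x3.
Blocks that differ from the original plaintext: P[3], P[4].

P[1] = 0x9, P[2] = 0x0, P[3] = 0x4, P[4] = 0x3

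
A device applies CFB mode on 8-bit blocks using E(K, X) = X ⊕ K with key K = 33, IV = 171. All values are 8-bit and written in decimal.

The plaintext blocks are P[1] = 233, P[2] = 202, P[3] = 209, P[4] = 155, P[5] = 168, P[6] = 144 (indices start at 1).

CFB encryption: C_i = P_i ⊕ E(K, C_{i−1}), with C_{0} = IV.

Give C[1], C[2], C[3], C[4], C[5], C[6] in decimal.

C[1] = 99, C[2] = 136, C[3] = 120, C[4] = 194, C[5] = 75, C[6] = 250

C[1]: E(K, 171) = 138; 233 ⊕ 138 = 99.
C[2]: E(K, 99) = 66; 202 ⊕ 66 = 136.
C[3]: E(K, 136) = 169; 209 ⊕ 169 = 120.
C[4]: E(K, 120) = 89; 155 ⊕ 89 = 194.
C[5]: E(K, 194) = 227; 168 ⊕ 227 = 75.
C[6]: E(K, 75) = 106; 144 ⊕ 106 = 250.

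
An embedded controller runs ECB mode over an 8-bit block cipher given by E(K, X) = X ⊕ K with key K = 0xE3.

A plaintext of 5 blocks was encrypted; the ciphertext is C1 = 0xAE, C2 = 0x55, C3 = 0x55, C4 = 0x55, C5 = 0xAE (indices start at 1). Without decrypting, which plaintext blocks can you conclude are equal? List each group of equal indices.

ECB encrypts each block independently with the same key, so equal ciphertext blocks imply equal plaintext blocks.
C1 = C5 = 0xAE, so P1 = P5.
C2 = C3 = C4 = 0x55, so P2 = P3 = P4.

P1 = P5; P2 = P3 = P4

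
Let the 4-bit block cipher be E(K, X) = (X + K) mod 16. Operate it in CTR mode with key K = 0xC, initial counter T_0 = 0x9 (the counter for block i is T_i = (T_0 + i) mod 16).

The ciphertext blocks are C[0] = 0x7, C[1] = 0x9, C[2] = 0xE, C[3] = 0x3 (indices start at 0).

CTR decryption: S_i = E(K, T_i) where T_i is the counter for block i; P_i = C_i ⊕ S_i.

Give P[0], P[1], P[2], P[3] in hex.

P[0]: T = 0x9, S = E(K, T) = 0x5; 0x7 ⊕ 0x5 = 0x2.
P[1]: T = 0xA, S = E(K, T) = 0x6; 0x9 ⊕ 0x6 = 0xF.
P[2]: T = 0xB, S = E(K, T) = 0x7; 0xE ⊕ 0x7 = 0x9.
P[3]: T = 0xC, S = E(K, T) = 0x8; 0x3 ⊕ 0x8 = 0xB.

P[0] = 0x2, P[1] = 0xF, P[2] = 0x9, P[3] = 0xB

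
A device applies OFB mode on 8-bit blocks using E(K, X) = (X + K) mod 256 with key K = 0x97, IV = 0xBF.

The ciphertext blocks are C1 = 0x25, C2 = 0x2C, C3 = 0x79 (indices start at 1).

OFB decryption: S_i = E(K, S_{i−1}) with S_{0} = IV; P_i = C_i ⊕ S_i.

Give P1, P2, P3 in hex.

P1: S = E(K, 0xBF) = 0x56; 0x25 ⊕ 0x56 = 0x73.
P2: S = E(K, 0x56) = 0xED; 0x2C ⊕ 0xED = 0xC1.
P3: S = E(K, 0xED) = 0x84; 0x79 ⊕ 0x84 = 0xFD.

P1 = 0x73, P2 = 0xC1, P3 = 0xFD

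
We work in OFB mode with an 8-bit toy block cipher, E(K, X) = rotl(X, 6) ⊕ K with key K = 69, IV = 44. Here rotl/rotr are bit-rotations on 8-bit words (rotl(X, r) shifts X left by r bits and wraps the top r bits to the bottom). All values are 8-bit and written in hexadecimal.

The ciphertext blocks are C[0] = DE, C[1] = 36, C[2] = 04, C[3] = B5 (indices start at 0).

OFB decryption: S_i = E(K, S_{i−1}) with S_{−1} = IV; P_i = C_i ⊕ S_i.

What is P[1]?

P[0]: S = E(K, 44) = 78; DE ⊕ 78 = A6.
P[1]: S = E(K, 78) = 77; 36 ⊕ 77 = 41.

P[1] = 41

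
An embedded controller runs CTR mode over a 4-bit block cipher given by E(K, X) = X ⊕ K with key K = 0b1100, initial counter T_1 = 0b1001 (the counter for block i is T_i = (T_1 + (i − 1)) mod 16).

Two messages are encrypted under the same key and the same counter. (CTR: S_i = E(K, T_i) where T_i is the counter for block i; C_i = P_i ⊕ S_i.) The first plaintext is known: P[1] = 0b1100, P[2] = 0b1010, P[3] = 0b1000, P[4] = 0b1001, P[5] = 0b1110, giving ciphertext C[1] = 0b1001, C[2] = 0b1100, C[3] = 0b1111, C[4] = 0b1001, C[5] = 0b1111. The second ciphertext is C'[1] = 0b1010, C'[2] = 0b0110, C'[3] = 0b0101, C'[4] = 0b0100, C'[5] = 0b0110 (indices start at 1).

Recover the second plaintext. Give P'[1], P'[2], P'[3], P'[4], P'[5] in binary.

In CTR with a reused counter, both messages share the same keystream S_i, so C_i ⊕ C'_i = P_i ⊕ P'_i and thus P'_i = P_i ⊕ C_i ⊕ C'_i.
P'[1]: 0b1100 ⊕ 0b1001 ⊕ 0b1010 = 0b1111.
P'[2]: 0b1010 ⊕ 0b1100 ⊕ 0b0110 = 0b0000.
P'[3]: 0b1000 ⊕ 0b1111 ⊕ 0b0101 = 0b0010.
P'[4]: 0b1001 ⊕ 0b1001 ⊕ 0b0100 = 0b0100.
P'[5]: 0b1110 ⊕ 0b1111 ⊕ 0b0110 = 0b0111.

P'[1] = 0b1111, P'[2] = 0b0000, P'[3] = 0b0010, P'[4] = 0b0100, P'[5] = 0b0111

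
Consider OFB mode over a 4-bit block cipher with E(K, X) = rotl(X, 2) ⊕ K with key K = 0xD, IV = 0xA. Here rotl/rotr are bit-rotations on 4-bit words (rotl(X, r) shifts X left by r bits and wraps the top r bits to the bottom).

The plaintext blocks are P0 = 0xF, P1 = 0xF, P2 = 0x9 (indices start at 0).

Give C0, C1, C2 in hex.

OFB encryption: S_i = E(K, S_{i−1}) with S_{−1} = IV; C_i = P_i ⊕ S_i.
C0: S = E(K, 0xA) = 0x7; 0xF ⊕ 0x7 = 0x8.
C1: S = E(K, 0x7) = 0x0; 0xF ⊕ 0x0 = 0xF.
C2: S = E(K, 0x0) = 0xD; 0x9 ⊕ 0xD = 0x4.

C0 = 0x8, C1 = 0xF, C2 = 0x4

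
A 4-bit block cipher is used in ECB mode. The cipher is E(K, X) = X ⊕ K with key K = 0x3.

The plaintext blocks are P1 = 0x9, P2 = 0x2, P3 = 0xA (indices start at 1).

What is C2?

C2 = 0x1

ECB encryption: C_i = E(K, P_i).
C2: E(K, 0x2) = 0x1.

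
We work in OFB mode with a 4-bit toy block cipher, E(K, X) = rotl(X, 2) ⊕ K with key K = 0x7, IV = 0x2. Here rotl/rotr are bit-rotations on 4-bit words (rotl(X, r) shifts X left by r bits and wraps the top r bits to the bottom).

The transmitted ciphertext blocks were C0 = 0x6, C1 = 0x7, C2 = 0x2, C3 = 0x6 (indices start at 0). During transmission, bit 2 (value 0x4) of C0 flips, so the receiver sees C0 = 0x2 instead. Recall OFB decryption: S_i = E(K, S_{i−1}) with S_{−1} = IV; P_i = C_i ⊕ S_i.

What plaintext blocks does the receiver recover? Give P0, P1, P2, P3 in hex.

Only C0 changed, to 0x2. In OFB, a change in C_i flips the same bit in P_i only; the keystream is unaffected. Decrypting the received ciphertext:
P0: S = E(K, 0x2) = 0xF; 0x2 ⊕ 0xF = 0xD.
P1: S = E(K, 0xF) = 0x8; 0x7 ⊕ 0x8 = 0xF.
P2: S = E(K, 0x8) = 0x5; 0x2 ⊕ 0x5 = 0x7.
P3: S = E(K, 0x5) = 0x2; 0x6 ⊕ 0x2 = 0x4.
Blocks that differ from the original plaintext: P0.

P0 = 0xD, P1 = 0xF, P2 = 0x7, P3 = 0x4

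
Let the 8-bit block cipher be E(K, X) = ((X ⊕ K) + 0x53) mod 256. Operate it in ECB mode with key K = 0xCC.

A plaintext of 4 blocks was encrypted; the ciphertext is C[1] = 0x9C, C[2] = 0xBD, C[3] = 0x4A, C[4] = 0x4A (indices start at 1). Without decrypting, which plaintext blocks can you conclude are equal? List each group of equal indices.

P[3] = P[4]

ECB encrypts each block independently with the same key, so equal ciphertext blocks imply equal plaintext blocks.
C[3] = C[4] = 0x4A, so P[3] = P[4].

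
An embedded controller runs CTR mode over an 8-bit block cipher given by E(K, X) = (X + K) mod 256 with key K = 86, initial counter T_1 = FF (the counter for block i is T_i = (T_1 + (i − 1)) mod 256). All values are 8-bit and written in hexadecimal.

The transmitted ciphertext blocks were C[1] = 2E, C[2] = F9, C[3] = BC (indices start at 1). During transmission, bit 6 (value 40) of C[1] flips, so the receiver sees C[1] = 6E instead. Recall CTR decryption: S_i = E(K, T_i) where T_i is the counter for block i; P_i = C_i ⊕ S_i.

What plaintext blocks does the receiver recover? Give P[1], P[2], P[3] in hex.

Only C[1] changed, to 6E. In CTR, a change in C_i flips the same bit in P_i only; the keystream is unaffected. Decrypting the received ciphertext:
P[1]: T = FF, S = E(K, T) = 85; 6E ⊕ 85 = EB.
P[2]: T = 00, S = E(K, T) = 86; F9 ⊕ 86 = 7F.
P[3]: T = 01, S = E(K, T) = 87; BC ⊕ 87 = 3B.
Blocks that differ from the original plaintext: P[1].

P[1] = EB, P[2] = 7F, P[3] = 3B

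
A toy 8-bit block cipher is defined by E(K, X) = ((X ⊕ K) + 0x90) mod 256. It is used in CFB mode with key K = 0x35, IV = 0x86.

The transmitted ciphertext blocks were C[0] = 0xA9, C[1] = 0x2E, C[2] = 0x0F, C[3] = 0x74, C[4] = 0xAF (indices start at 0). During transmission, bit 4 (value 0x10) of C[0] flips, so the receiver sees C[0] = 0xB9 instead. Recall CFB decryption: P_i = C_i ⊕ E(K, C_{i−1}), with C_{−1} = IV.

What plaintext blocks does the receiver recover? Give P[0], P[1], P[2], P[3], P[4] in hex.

Only C[0] changed, to 0xB9. In CFB, a change in C_i flips the same bit in P_i and garbles P_{i+1}. Decrypting the received ciphertext:
P[0]: E(K, 0x86) = 0x43; 0xB9 ⊕ 0x43 = 0xFA.
P[1]: E(K, 0xB9) = 0x1C; 0x2E ⊕ 0x1C = 0x32.
P[2]: E(K, 0x2E) = 0xAB; 0x0F ⊕ 0xAB = 0xA4.
P[3]: E(K, 0x0F) = 0xCA; 0x74 ⊕ 0xCA = 0xBE.
P[4]: E(K, 0x74) = 0xD1; 0xAF ⊕ 0xD1 = 0x7E.
Blocks that differ from the original plaintext: P[0], P[1].

P[0] = 0xFA, P[1] = 0x32, P[2] = 0xA4, P[3] = 0xBE, P[4] = 0x7E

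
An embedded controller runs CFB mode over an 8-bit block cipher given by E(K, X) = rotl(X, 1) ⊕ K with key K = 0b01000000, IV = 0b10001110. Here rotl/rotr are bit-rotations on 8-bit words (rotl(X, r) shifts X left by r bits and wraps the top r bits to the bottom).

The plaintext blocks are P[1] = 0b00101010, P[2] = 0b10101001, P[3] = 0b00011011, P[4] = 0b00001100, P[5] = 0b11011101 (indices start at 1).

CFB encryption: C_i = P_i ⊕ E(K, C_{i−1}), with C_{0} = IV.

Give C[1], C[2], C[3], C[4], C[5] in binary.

C[1] = 0b01110111, C[2] = 0b00000111, C[3] = 0b01010101, C[4] = 0b11100110, C[5] = 0b01010000

C[1]: E(K, 0b10001110) = 0b01011101; 0b00101010 ⊕ 0b01011101 = 0b01110111.
C[2]: E(K, 0b01110111) = 0b10101110; 0b10101001 ⊕ 0b10101110 = 0b00000111.
C[3]: E(K, 0b00000111) = 0b01001110; 0b00011011 ⊕ 0b01001110 = 0b01010101.
C[4]: E(K, 0b01010101) = 0b11101010; 0b00001100 ⊕ 0b11101010 = 0b11100110.
C[5]: E(K, 0b11100110) = 0b10001101; 0b11011101 ⊕ 0b10001101 = 0b01010000.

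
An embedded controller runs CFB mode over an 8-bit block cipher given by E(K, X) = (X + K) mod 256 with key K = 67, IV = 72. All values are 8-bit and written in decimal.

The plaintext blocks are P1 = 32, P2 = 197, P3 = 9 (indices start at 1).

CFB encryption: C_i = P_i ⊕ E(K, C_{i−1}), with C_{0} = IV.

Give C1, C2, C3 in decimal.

C1 = 171, C2 = 43, C3 = 103

C1: E(K, 72) = 139; 32 ⊕ 139 = 171.
C2: E(K, 171) = 238; 197 ⊕ 238 = 43.
C3: E(K, 43) = 110; 9 ⊕ 110 = 103.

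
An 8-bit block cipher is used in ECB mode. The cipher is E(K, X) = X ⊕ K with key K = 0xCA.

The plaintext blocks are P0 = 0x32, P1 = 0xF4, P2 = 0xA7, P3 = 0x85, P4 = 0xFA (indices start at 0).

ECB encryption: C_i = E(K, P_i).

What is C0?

C0 = 0xF8

C0: E(K, 0x32) = 0xF8.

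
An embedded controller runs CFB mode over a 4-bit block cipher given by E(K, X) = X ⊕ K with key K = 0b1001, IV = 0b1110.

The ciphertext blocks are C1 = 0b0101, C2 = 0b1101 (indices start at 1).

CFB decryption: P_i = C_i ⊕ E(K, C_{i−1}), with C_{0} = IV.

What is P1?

P1: E(K, 0b1110) = 0b0111; 0b0101 ⊕ 0b0111 = 0b0010.

P1 = 0b0010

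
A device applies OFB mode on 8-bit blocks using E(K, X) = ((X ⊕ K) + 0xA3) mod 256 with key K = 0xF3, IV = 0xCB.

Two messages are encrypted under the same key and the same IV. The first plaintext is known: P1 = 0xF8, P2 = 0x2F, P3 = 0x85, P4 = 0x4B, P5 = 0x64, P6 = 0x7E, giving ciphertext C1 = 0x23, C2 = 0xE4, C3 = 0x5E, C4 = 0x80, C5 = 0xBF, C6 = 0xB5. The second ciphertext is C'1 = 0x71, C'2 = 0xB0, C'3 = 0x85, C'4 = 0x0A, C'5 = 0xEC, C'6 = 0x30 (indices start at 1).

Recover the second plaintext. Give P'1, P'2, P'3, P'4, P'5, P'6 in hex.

P'1 = 0xAA, P'2 = 0x7B, P'3 = 0x5E, P'4 = 0xC1, P'5 = 0x37, P'6 = 0xFB

In OFB with a reused IV, both messages share the same keystream S_i, so C_i ⊕ C'_i = P_i ⊕ P'_i and thus P'_i = P_i ⊕ C_i ⊕ C'_i.
P'1: 0xF8 ⊕ 0x23 ⊕ 0x71 = 0xAA.
P'2: 0x2F ⊕ 0xE4 ⊕ 0xB0 = 0x7B.
P'3: 0x85 ⊕ 0x5E ⊕ 0x85 = 0x5E.
P'4: 0x4B ⊕ 0x80 ⊕ 0x0A = 0xC1.
P'5: 0x64 ⊕ 0xBF ⊕ 0xEC = 0x37.
P'6: 0x7E ⊕ 0xB5 ⊕ 0x30 = 0xFB.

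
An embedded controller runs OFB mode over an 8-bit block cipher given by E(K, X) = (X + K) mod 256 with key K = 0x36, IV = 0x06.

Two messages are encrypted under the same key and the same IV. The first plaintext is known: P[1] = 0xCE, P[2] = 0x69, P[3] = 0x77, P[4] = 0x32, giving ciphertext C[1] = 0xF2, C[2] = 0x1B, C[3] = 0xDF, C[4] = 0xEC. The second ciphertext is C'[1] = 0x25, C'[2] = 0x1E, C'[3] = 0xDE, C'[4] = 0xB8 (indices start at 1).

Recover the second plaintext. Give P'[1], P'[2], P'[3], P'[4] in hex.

In OFB with a reused IV, both messages share the same keystream S_i, so C_i ⊕ C'_i = P_i ⊕ P'_i and thus P'_i = P_i ⊕ C_i ⊕ C'_i.
P'[1]: 0xCE ⊕ 0xF2 ⊕ 0x25 = 0x19.
P'[2]: 0x69 ⊕ 0x1B ⊕ 0x1E = 0x6C.
P'[3]: 0x77 ⊕ 0xDF ⊕ 0xDE = 0x76.
P'[4]: 0x32 ⊕ 0xEC ⊕ 0xB8 = 0x66.

P'[1] = 0x19, P'[2] = 0x6C, P'[3] = 0x76, P'[4] = 0x66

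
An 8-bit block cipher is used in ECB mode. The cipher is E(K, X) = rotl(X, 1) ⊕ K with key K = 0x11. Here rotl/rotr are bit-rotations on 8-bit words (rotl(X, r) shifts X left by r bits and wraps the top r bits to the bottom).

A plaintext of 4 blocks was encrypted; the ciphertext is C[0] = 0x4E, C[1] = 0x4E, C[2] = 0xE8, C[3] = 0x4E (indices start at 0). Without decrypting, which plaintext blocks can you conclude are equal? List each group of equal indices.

ECB encrypts each block independently with the same key, so equal ciphertext blocks imply equal plaintext blocks.
C[0] = C[1] = C[3] = 0x4E, so P[0] = P[1] = P[3].

P[0] = P[1] = P[3]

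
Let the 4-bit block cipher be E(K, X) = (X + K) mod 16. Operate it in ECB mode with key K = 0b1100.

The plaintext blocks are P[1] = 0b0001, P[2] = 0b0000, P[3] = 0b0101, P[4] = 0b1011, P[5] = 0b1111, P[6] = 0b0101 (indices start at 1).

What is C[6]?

C[6] = 0b0001

ECB encryption: C_i = E(K, P_i).
C[6]: E(K, 0b0101) = 0b0001.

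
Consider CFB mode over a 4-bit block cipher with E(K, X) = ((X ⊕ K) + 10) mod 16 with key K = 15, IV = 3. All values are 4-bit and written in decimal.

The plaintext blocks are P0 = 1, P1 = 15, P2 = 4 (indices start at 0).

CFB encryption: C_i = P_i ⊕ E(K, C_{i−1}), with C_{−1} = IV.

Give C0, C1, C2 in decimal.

C0: E(K, 3) = 6; 1 ⊕ 6 = 7.
C1: E(K, 7) = 2; 15 ⊕ 2 = 13.
C2: E(K, 13) = 12; 4 ⊕ 12 = 8.

C0 = 7, C1 = 13, C2 = 8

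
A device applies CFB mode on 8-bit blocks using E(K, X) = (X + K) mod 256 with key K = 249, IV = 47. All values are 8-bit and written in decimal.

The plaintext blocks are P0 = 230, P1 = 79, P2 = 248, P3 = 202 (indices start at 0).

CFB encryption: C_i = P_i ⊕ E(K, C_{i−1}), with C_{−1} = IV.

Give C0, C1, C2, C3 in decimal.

C0 = 206, C1 = 136, C2 = 121, C3 = 184

C0: E(K, 47) = 40; 230 ⊕ 40 = 206.
C1: E(K, 206) = 199; 79 ⊕ 199 = 136.
C2: E(K, 136) = 129; 248 ⊕ 129 = 121.
C3: E(K, 121) = 114; 202 ⊕ 114 = 184.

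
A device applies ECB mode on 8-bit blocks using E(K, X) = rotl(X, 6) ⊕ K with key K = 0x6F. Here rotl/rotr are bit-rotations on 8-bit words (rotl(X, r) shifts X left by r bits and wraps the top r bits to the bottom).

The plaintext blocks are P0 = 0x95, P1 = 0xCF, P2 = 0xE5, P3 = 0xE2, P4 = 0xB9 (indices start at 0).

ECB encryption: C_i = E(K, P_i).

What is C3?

C3: E(K, 0xE2) = 0xD7.

C3 = 0xD7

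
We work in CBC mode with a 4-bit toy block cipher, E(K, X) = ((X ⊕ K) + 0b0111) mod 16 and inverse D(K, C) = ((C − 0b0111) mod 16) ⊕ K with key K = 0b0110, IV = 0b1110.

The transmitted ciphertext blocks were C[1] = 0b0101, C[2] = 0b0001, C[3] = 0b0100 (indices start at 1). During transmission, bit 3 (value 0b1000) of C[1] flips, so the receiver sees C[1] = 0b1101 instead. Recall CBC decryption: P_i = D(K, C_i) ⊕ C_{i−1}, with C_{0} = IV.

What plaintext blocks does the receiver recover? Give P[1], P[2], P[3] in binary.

Only C[1] changed, to 0b1101. In CBC, a change in C_i garbles P_i and flips the same bit in P_{i+1}. Decrypting the received ciphertext:
P[1]: D(K, 0b1101) = 0b0000; 0b0000 ⊕ 0b1110 = 0b1110.
P[2]: D(K, 0b0001) = 0b1100; 0b1100 ⊕ 0b1101 = 0b0001.
P[3]: D(K, 0b0100) = 0b1011; 0b1011 ⊕ 0b0001 = 0b1010.
Blocks that differ from the original plaintext: P[1], P[2].

P[1] = 0b1110, P[2] = 0b0001, P[3] = 0b1010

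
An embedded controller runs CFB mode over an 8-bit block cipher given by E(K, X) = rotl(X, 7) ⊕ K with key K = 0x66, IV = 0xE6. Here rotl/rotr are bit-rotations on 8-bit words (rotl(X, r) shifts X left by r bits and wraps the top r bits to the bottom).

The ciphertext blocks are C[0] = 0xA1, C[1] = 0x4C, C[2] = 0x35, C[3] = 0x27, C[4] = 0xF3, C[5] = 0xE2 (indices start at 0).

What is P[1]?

P[1] = 0xFA

CFB decryption: P_i = C_i ⊕ E(K, C_{i−1}), with C_{−1} = IV.
P[1]: E(K, 0xA1) = 0xB6; 0x4C ⊕ 0xB6 = 0xFA.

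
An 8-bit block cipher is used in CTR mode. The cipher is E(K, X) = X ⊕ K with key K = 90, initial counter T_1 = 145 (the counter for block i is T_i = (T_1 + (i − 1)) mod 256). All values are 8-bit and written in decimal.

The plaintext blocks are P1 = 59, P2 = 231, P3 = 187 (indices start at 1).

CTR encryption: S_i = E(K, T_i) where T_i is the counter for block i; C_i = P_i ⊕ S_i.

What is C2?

C2 = 47

C1: T = 145, S = E(K, T) = 203; 59 ⊕ 203 = 240.
C2: T = 146, S = E(K, T) = 200; 231 ⊕ 200 = 47.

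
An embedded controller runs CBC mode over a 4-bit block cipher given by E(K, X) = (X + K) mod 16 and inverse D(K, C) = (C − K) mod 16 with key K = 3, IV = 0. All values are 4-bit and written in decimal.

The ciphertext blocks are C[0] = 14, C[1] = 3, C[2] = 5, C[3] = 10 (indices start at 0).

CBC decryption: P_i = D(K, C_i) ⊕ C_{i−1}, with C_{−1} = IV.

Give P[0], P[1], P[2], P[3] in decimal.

P[0]: D(K, 14) = 11; 11 ⊕ 0 = 11.
P[1]: D(K, 3) = 0; 0 ⊕ 14 = 14.
P[2]: D(K, 5) = 2; 2 ⊕ 3 = 1.
P[3]: D(K, 10) = 7; 7 ⊕ 5 = 2.

P[0] = 11, P[1] = 14, P[2] = 1, P[3] = 2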